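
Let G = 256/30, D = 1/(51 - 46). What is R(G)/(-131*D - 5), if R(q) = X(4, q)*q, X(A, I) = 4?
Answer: -128/117 ≈ -1.0940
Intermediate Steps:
D = ⅕ (D = 1/5 = ⅕ ≈ 0.20000)
G = 128/15 (G = 256*(1/30) = 128/15 ≈ 8.5333)
R(q) = 4*q
R(G)/(-131*D - 5) = (4*(128/15))/(-131*⅕ - 5) = 512/(15*(-131/5 - 5)) = 512/(15*(-156/5)) = (512/15)*(-5/156) = -128/117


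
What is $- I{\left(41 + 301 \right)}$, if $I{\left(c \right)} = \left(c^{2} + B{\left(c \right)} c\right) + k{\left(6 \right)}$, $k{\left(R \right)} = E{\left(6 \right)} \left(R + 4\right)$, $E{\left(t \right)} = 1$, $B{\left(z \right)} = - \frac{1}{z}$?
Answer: $-116973$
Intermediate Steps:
$k{\left(R \right)} = 4 + R$ ($k{\left(R \right)} = 1 \left(R + 4\right) = 1 \left(4 + R\right) = 4 + R$)
$I{\left(c \right)} = 9 + c^{2}$ ($I{\left(c \right)} = \left(c^{2} + - \frac{1}{c} c\right) + \left(4 + 6\right) = \left(c^{2} - 1\right) + 10 = \left(-1 + c^{2}\right) + 10 = 9 + c^{2}$)
$- I{\left(41 + 301 \right)} = - (9 + \left(41 + 301\right)^{2}) = - (9 + 342^{2}) = - (9 + 116964) = \left(-1\right) 116973 = -116973$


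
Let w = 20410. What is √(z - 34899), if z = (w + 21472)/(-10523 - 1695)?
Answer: 2*I*√325638613897/6109 ≈ 186.82*I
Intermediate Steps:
z = -20941/6109 (z = (20410 + 21472)/(-10523 - 1695) = 41882/(-12218) = 41882*(-1/12218) = -20941/6109 ≈ -3.4279)
√(z - 34899) = √(-20941/6109 - 34899) = √(-213218932/6109) = 2*I*√325638613897/6109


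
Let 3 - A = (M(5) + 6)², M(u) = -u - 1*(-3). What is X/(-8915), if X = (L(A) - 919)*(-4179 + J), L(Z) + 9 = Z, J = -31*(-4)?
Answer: -763151/1783 ≈ -428.02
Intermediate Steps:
M(u) = 3 - u (M(u) = -u + 3 = 3 - u)
A = -13 (A = 3 - ((3 - 1*5) + 6)² = 3 - ((3 - 5) + 6)² = 3 - (-2 + 6)² = 3 - 1*4² = 3 - 1*16 = 3 - 16 = -13)
J = 124
L(Z) = -9 + Z
X = 3815755 (X = ((-9 - 13) - 919)*(-4179 + 124) = (-22 - 919)*(-4055) = -941*(-4055) = 3815755)
X/(-8915) = 3815755/(-8915) = 3815755*(-1/8915) = -763151/1783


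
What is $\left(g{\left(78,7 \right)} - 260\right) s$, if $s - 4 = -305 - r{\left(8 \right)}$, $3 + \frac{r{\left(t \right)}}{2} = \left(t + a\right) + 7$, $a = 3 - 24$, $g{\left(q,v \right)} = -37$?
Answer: $84051$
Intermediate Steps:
$a = -21$ ($a = 3 - 24 = -21$)
$r{\left(t \right)} = -34 + 2 t$ ($r{\left(t \right)} = -6 + 2 \left(\left(t - 21\right) + 7\right) = -6 + 2 \left(\left(-21 + t\right) + 7\right) = -6 + 2 \left(-14 + t\right) = -6 + \left(-28 + 2 t\right) = -34 + 2 t$)
$s = -283$ ($s = 4 - \left(271 + 16\right) = 4 - 287 = -283$)
$\left(g{\left(78,7 \right)} - 260\right) s = \left(-37 - 260\right) \left(-283\right) = \left(-297\right) \left(-283\right) = 84051$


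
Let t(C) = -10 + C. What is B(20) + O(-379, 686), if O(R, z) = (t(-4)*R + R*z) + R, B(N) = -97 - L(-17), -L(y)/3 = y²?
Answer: -254297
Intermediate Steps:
L(y) = -3*y²
B(N) = 770 (B(N) = -97 - (-3)*(-17)² = -97 - (-3)*289 = -97 - 1*(-867) = -97 + 867 = 770)
O(R, z) = -13*R + R*z (O(R, z) = ((-10 - 4)*R + R*z) + R = (-14*R + R*z) + R = -13*R + R*z)
B(20) + O(-379, 686) = 770 - 379*(-13 + 686) = 770 - 379*673 = 770 - 255067 = -254297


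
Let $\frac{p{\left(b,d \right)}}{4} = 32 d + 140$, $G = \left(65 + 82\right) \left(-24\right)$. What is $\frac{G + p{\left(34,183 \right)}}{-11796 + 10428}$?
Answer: $- \frac{2557}{171} \approx -14.953$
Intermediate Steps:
$G = -3528$ ($G = 147 \left(-24\right) = -3528$)
$p{\left(b,d \right)} = 560 + 128 d$ ($p{\left(b,d \right)} = 4 \left(32 d + 140\right) = 4 \left(140 + 32 d\right) = 560 + 128 d$)
$\frac{G + p{\left(34,183 \right)}}{-11796 + 10428} = \frac{-3528 + \left(560 + 128 \cdot 183\right)}{-11796 + 10428} = \frac{-3528 + \left(560 + 23424\right)}{-1368} = \left(-3528 + 23984\right) \left(- \frac{1}{1368}\right) = 20456 \left(- \frac{1}{1368}\right) = - \frac{2557}{171}$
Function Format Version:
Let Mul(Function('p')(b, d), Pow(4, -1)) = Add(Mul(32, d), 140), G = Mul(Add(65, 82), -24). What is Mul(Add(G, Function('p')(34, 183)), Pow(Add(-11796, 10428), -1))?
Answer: Rational(-2557, 171) ≈ -14.953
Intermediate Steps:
G = -3528 (G = Mul(147, -24) = -3528)
Function('p')(b, d) = Add(560, Mul(128, d)) (Function('p')(b, d) = Mul(4, Add(Mul(32, d), 140)) = Mul(4, Add(140, Mul(32, d))) = Add(560, Mul(128, d)))
Mul(Add(G, Function('p')(34, 183)), Pow(Add(-11796, 10428), -1)) = Mul(Add(-3528, Add(560, Mul(128, 183))), Pow(Add(-11796, 10428), -1)) = Mul(Add(-3528, Add(560, 23424)), Pow(-1368, -1)) = Mul(Add(-3528, 23984), Rational(-1, 1368)) = Mul(20456, Rational(-1, 1368)) = Rational(-2557, 171)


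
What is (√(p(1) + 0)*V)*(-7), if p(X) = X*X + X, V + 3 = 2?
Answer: 7*√2 ≈ 9.8995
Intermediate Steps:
V = -1 (V = -3 + 2 = -1)
p(X) = X + X² (p(X) = X² + X = X + X²)
(√(p(1) + 0)*V)*(-7) = (√(1*(1 + 1) + 0)*(-1))*(-7) = (√(1*2 + 0)*(-1))*(-7) = (√(2 + 0)*(-1))*(-7) = (√2*(-1))*(-7) = -√2*(-7) = 7*√2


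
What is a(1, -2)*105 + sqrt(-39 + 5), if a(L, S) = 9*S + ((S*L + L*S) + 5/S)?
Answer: -5145/2 + I*sqrt(34) ≈ -2572.5 + 5.831*I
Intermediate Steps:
a(L, S) = 5/S + 9*S + 2*L*S (a(L, S) = 9*S + ((L*S + L*S) + 5/S) = 9*S + (2*L*S + 5/S) = 9*S + (5/S + 2*L*S) = 5/S + 9*S + 2*L*S)
a(1, -2)*105 + sqrt(-39 + 5) = ((5 + (-2)**2*(9 + 2*1))/(-2))*105 + sqrt(-39 + 5) = -(5 + 4*(9 + 2))/2*105 + sqrt(-34) = -(5 + 4*11)/2*105 + I*sqrt(34) = -(5 + 44)/2*105 + I*sqrt(34) = -1/2*49*105 + I*sqrt(34) = -49/2*105 + I*sqrt(34) = -5145/2 + I*sqrt(34)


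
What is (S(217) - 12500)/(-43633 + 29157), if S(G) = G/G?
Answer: 12499/14476 ≈ 0.86343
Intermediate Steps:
S(G) = 1
(S(217) - 12500)/(-43633 + 29157) = (1 - 12500)/(-43633 + 29157) = -12499/(-14476) = -12499*(-1/14476) = 12499/14476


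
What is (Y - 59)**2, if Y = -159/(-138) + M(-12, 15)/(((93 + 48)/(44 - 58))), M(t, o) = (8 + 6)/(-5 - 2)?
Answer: 139810931569/42068196 ≈ 3323.4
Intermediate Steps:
M(t, o) = -2 (M(t, o) = 14/(-7) = 14*(-1/7) = -2)
Y = 8761/6486 (Y = -159/(-138) - 2*(44 - 58)/(93 + 48) = -159*(-1/138) - 2/(141/(-14)) = 53/46 - 2/(141*(-1/14)) = 53/46 - 2/(-141/14) = 53/46 - 2*(-14/141) = 53/46 + 28/141 = 8761/6486 ≈ 1.3508)
(Y - 59)**2 = (8761/6486 - 59)**2 = (-373913/6486)**2 = 139810931569/42068196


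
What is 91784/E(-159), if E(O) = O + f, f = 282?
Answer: 91784/123 ≈ 746.21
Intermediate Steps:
E(O) = 282 + O (E(O) = O + 282 = 282 + O)
91784/E(-159) = 91784/(282 - 159) = 91784/123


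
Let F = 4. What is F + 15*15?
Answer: 229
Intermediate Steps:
F + 15*15 = 4 + 15*15 = 4 + 225 = 229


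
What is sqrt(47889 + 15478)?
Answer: sqrt(63367) ≈ 251.73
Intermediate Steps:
sqrt(47889 + 15478) = sqrt(63367)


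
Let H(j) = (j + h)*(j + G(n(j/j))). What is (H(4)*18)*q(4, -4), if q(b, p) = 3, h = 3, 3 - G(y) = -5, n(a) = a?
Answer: 4536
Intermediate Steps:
G(y) = 8 (G(y) = 3 - 1*(-5) = 3 + 5 = 8)
H(j) = (3 + j)*(8 + j) (H(j) = (j + 3)*(j + 8) = (3 + j)*(8 + j))
(H(4)*18)*q(4, -4) = ((24 + 4² + 11*4)*18)*3 = ((24 + 16 + 44)*18)*3 = (84*18)*3 = 1512*3 = 4536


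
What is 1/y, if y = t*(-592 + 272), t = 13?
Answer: -1/4160 ≈ -0.00024038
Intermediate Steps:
y = -4160 (y = 13*(-592 + 272) = 13*(-320) = -4160)
1/y = 1/(-4160) = -1/4160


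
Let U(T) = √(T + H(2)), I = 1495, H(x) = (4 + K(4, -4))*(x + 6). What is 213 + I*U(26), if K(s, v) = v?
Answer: 213 + 1495*√26 ≈ 7836.0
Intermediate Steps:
H(x) = 0 (H(x) = (4 - 4)*(x + 6) = 0*(6 + x) = 0)
U(T) = √T (U(T) = √(T + 0) = √T)
213 + I*U(26) = 213 + 1495*√26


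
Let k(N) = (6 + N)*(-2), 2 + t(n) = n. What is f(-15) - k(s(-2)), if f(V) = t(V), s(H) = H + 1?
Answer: -7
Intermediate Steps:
t(n) = -2 + n
s(H) = 1 + H
f(V) = -2 + V
k(N) = -12 - 2*N
f(-15) - k(s(-2)) = (-2 - 15) - (-12 - 2*(1 - 2)) = -17 - (-12 - 2*(-1)) = -17 - (-12 + 2) = -17 - 1*(-10) = -17 + 10 = -7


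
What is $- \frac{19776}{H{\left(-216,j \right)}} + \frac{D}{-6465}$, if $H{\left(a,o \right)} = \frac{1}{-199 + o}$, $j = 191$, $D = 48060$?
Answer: $\frac{68184444}{431} \approx 1.582 \cdot 10^{5}$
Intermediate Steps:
$- \frac{19776}{H{\left(-216,j \right)}} + \frac{D}{-6465} = - \frac{19776}{\frac{1}{-199 + 191}} + \frac{48060}{-6465} = - \frac{19776}{\frac{1}{-8}} + 48060 \left(- \frac{1}{6465}\right) = - \frac{19776}{- \frac{1}{8}} - \frac{3204}{431} = \left(-19776\right) \left(-8\right) - \frac{3204}{431} = 158208 - \frac{3204}{431} = \frac{68184444}{431}$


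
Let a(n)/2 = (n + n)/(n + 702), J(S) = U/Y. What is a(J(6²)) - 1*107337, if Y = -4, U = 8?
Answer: -18783977/175 ≈ -1.0734e+5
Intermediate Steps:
J(S) = -2 (J(S) = 8/(-4) = 8*(-¼) = -2)
a(n) = 4*n/(702 + n) (a(n) = 2*((n + n)/(n + 702)) = 2*((2*n)/(702 + n)) = 2*(2*n/(702 + n)) = 4*n/(702 + n))
a(J(6²)) - 1*107337 = 4*(-2)/(702 - 2) - 1*107337 = 4*(-2)/700 - 107337 = 4*(-2)*(1/700) - 107337 = -2/175 - 107337 = -18783977/175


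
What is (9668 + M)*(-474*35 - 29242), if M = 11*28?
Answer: -457220032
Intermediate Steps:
M = 308
(9668 + M)*(-474*35 - 29242) = (9668 + 308)*(-474*35 - 29242) = 9976*(-16590 - 29242) = 9976*(-45832) = -457220032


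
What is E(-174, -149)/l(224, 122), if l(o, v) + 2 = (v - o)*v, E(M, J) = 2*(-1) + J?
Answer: 151/12446 ≈ 0.012132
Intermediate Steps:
E(M, J) = -2 + J
l(o, v) = -2 + v*(v - o) (l(o, v) = -2 + (v - o)*v = -2 + v*(v - o))
E(-174, -149)/l(224, 122) = (-2 - 149)/(-2 + 122² - 1*224*122) = -151/(-2 + 14884 - 27328) = -151/(-12446) = -151*(-1/12446) = 151/12446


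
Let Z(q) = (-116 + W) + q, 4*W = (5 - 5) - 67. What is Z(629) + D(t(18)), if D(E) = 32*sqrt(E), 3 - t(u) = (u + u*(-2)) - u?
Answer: 1985/4 + 32*sqrt(39) ≈ 696.09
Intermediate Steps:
W = -67/4 (W = ((5 - 5) - 67)/4 = (0 - 67)/4 = (1/4)*(-67) = -67/4 ≈ -16.750)
t(u) = 3 + 2*u (t(u) = 3 - ((u + u*(-2)) - u) = 3 - ((u - 2*u) - u) = 3 - (-u - u) = 3 - (-2)*u = 3 + 2*u)
Z(q) = -531/4 + q (Z(q) = (-116 - 67/4) + q = -531/4 + q)
Z(629) + D(t(18)) = (-531/4 + 629) + 32*sqrt(3 + 2*18) = 1985/4 + 32*sqrt(3 + 36) = 1985/4 + 32*sqrt(39)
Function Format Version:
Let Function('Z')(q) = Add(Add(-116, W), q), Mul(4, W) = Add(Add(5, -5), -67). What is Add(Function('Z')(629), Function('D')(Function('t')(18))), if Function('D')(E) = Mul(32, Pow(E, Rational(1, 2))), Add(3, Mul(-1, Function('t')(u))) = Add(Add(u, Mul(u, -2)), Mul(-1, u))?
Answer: Add(Rational(1985, 4), Mul(32, Pow(39, Rational(1, 2)))) ≈ 696.09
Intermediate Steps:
W = Rational(-67, 4) (W = Mul(Rational(1, 4), Add(Add(5, -5), -67)) = Mul(Rational(1, 4), Add(0, -67)) = Mul(Rational(1, 4), -67) = Rational(-67, 4) ≈ -16.750)
Function('t')(u) = Add(3, Mul(2, u)) (Function('t')(u) = Add(3, Mul(-1, Add(Add(u, Mul(u, -2)), Mul(-1, u)))) = Add(3, Mul(-1, Add(Add(u, Mul(-2, u)), Mul(-1, u)))) = Add(3, Mul(-1, Add(Mul(-1, u), Mul(-1, u)))) = Add(3, Mul(-1, Mul(-2, u))) = Add(3, Mul(2, u)))
Function('Z')(q) = Add(Rational(-531, 4), q) (Function('Z')(q) = Add(Add(-116, Rational(-67, 4)), q) = Add(Rational(-531, 4), q))
Add(Function('Z')(629), Function('D')(Function('t')(18))) = Add(Add(Rational(-531, 4), 629), Mul(32, Pow(Add(3, Mul(2, 18)), Rational(1, 2)))) = Add(Rational(1985, 4), Mul(32, Pow(Add(3, 36), Rational(1, 2)))) = Add(Rational(1985, 4), Mul(32, Pow(39, Rational(1, 2))))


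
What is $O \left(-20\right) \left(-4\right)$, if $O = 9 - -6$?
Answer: $1200$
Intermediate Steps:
$O = 15$ ($O = 9 + 6 = 15$)
$O \left(-20\right) \left(-4\right) = 15 \left(-20\right) \left(-4\right) = \left(-300\right) \left(-4\right) = 1200$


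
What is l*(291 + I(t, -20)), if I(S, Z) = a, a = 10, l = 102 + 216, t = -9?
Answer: 95718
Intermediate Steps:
l = 318
I(S, Z) = 10
l*(291 + I(t, -20)) = 318*(291 + 10) = 318*301 = 95718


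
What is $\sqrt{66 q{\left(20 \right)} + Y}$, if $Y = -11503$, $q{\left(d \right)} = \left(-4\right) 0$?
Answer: $i \sqrt{11503} \approx 107.25 i$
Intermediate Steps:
$q{\left(d \right)} = 0$
$\sqrt{66 q{\left(20 \right)} + Y} = \sqrt{66 \cdot 0 - 11503} = \sqrt{0 - 11503} = \sqrt{-11503} = i \sqrt{11503}$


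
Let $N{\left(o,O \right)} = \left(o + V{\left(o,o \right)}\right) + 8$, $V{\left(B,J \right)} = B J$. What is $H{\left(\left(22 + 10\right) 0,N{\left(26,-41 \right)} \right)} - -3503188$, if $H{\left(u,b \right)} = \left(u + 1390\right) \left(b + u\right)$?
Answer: $4490088$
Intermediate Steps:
$N{\left(o,O \right)} = 8 + o + o^{2}$ ($N{\left(o,O \right)} = \left(o + o o\right) + 8 = \left(o + o^{2}\right) + 8 = 8 + o + o^{2}$)
$H{\left(u,b \right)} = \left(1390 + u\right) \left(b + u\right)$
$H{\left(\left(22 + 10\right) 0,N{\left(26,-41 \right)} \right)} - -3503188 = \left(\left(\left(22 + 10\right) 0\right)^{2} + 1390 \left(8 + 26 + 26^{2}\right) + 1390 \left(22 + 10\right) 0 + \left(8 + 26 + 26^{2}\right) \left(22 + 10\right) 0\right) - -3503188 = \left(\left(32 \cdot 0\right)^{2} + 1390 \left(8 + 26 + 676\right) + 1390 \cdot 32 \cdot 0 + \left(8 + 26 + 676\right) 32 \cdot 0\right) + 3503188 = \left(0^{2} + 1390 \cdot 710 + 1390 \cdot 0 + 710 \cdot 0\right) + 3503188 = \left(0 + 986900 + 0 + 0\right) + 3503188 = 986900 + 3503188 = 4490088$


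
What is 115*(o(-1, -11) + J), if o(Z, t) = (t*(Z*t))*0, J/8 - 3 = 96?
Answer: 91080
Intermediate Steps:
J = 792 (J = 24 + 8*96 = 24 + 768 = 792)
o(Z, t) = 0 (o(Z, t) = (Z*t**2)*0 = 0)
115*(o(-1, -11) + J) = 115*(0 + 792) = 115*792 = 91080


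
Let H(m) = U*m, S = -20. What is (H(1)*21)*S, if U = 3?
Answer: -1260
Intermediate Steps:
H(m) = 3*m
(H(1)*21)*S = ((3*1)*21)*(-20) = (3*21)*(-20) = 63*(-20) = -1260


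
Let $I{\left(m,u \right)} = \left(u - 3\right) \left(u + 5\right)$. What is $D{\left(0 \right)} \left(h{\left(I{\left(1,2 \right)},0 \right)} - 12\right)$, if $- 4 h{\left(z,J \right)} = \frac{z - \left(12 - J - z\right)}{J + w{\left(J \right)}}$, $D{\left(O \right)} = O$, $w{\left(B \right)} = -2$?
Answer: $0$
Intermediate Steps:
$I{\left(m,u \right)} = \left(-3 + u\right) \left(5 + u\right)$
$h{\left(z,J \right)} = - \frac{-12 + J + 2 z}{4 \left(-2 + J\right)}$ ($h{\left(z,J \right)} = - \frac{\left(z - \left(12 - J - z\right)\right) \frac{1}{J - 2}}{4} = - \frac{\left(z - \left(12 - J - z\right)\right) \frac{1}{-2 + J}}{4} = - \frac{\left(z + \left(-12 + J + z\right)\right) \frac{1}{-2 + J}}{4} = - \frac{\left(-12 + J + 2 z\right) \frac{1}{-2 + J}}{4} = - \frac{\frac{1}{-2 + J} \left(-12 + J + 2 z\right)}{4} = - \frac{-12 + J + 2 z}{4 \left(-2 + J\right)}$)
$D{\left(0 \right)} \left(h{\left(I{\left(1,2 \right)},0 \right)} - 12\right) = 0 \left(\frac{12 - 0 - 2 \left(-15 + 2^{2} + 2 \cdot 2\right)}{4 \left(-2 + 0\right)} - 12\right) = 0 \left(\frac{12 + 0 - 2 \left(-15 + 4 + 4\right)}{4 \left(-2\right)} - 12\right) = 0 \left(\frac{1}{4} \left(- \frac{1}{2}\right) \left(12 + 0 - -14\right) - 12\right) = 0 \left(\frac{1}{4} \left(- \frac{1}{2}\right) \left(12 + 0 + 14\right) - 12\right) = 0 \left(\frac{1}{4} \left(- \frac{1}{2}\right) 26 - 12\right) = 0 \left(- \frac{13}{4} - 12\right) = 0 \left(- \frac{61}{4}\right) = 0$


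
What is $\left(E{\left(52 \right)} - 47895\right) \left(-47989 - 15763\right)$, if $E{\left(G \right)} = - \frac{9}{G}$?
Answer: $3053413074$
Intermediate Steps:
$\left(E{\left(52 \right)} - 47895\right) \left(-47989 - 15763\right) = \left(- \frac{9}{52} - 47895\right) \left(-47989 - 15763\right) = \left(\left(-9\right) \frac{1}{52} - 47895\right) \left(-47989 - 15763\right) = \left(- \frac{9}{52} - 47895\right) \left(-63752\right) = \left(- \frac{2490549}{52}\right) \left(-63752\right) = 3053413074$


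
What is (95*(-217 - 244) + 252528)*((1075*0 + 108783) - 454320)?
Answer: -72124974621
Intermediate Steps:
(95*(-217 - 244) + 252528)*((1075*0 + 108783) - 454320) = (95*(-461) + 252528)*((0 + 108783) - 454320) = (-43795 + 252528)*(108783 - 454320) = 208733*(-345537) = -72124974621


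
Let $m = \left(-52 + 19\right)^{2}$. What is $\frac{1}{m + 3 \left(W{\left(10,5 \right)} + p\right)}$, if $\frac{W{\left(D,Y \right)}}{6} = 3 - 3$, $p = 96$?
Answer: $\frac{1}{1377} \approx 0.00072622$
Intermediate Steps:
$W{\left(D,Y \right)} = 0$ ($W{\left(D,Y \right)} = 6 \left(3 - 3\right) = 6 \cdot 0 = 0$)
$m = 1089$ ($m = \left(-33\right)^{2} = 1089$)
$\frac{1}{m + 3 \left(W{\left(10,5 \right)} + p\right)} = \frac{1}{1089 + 3 \left(0 + 96\right)} = \frac{1}{1089 + 3 \cdot 96} = \frac{1}{1089 + 288} = \frac{1}{1377}$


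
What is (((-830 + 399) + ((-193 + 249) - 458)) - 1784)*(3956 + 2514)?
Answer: -16931990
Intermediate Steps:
(((-830 + 399) + ((-193 + 249) - 458)) - 1784)*(3956 + 2514) = ((-431 + (56 - 458)) - 1784)*6470 = ((-431 - 402) - 1784)*6470 = (-833 - 1784)*6470 = -2617*6470 = -16931990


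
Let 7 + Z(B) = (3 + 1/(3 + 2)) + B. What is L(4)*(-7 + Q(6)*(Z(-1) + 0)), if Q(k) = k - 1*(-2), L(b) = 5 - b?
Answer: -227/5 ≈ -45.400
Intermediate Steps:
Q(k) = 2 + k (Q(k) = k + 2 = 2 + k)
Z(B) = -19/5 + B (Z(B) = -7 + ((3 + 1/(3 + 2)) + B) = -7 + ((3 + 1/5) + B) = -7 + (16/5 + B) = -19/5 + B)
L(4)*(-7 + Q(6)*(Z(-1) + 0)) = (5 - 1*4)*(-7 + (2 + 6)*((-19/5 - 1) + 0)) = (5 - 4)*(-7 + 8*(-24/5 + 0)) = 1*(-7 + 8*(-24/5)) = 1*(-7 - 192/5) = 1*(-227/5) = -227/5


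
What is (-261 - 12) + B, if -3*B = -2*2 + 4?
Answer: -273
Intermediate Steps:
B = 0 (B = -(-2*2 + 4)/3 = -(-4 + 4)/3 = -⅓*0 = 0)
(-261 - 12) + B = (-261 - 12) + 0 = -273 + 0 = -273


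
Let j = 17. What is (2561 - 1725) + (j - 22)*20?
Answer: 736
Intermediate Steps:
(2561 - 1725) + (j - 22)*20 = (2561 - 1725) + (17 - 22)*20 = 836 - 5*20 = 836 - 100 = 736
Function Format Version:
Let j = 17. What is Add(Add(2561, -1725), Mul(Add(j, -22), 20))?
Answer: 736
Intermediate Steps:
Add(Add(2561, -1725), Mul(Add(j, -22), 20)) = Add(Add(2561, -1725), Mul(Add(17, -22), 20)) = Add(836, Mul(-5, 20)) = Add(836, -100) = 736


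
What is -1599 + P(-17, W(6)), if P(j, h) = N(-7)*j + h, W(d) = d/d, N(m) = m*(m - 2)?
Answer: -2669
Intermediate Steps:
N(m) = m*(-2 + m)
W(d) = 1
P(j, h) = h + 63*j (P(j, h) = (-7*(-2 - 7))*j + h = (-7*(-9))*j + h = 63*j + h = h + 63*j)
-1599 + P(-17, W(6)) = -1599 + (1 + 63*(-17)) = -1599 + (1 - 1071) = -1599 - 1070 = -2669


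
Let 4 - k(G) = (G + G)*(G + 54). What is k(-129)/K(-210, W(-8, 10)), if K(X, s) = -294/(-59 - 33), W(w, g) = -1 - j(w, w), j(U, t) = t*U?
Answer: -889916/147 ≈ -6053.9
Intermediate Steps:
k(G) = 4 - 2*G*(54 + G) (k(G) = 4 - (G + G)*(G + 54) = 4 - 2*G*(54 + G))
j(U, t) = U*t
W(w, g) = -1 - w² (W(w, g) = -1 - w*w = -1 - w²)
K(X, s) = 147/46 (K(X, s) = -294/(-92) = -294*(-1/92) = 147/46)
k(-129)/K(-210, W(-8, 10)) = (4 - 108*(-129) - 2*(-129)²)/(147/46) = (4 + 13932 - 2*16641)*(46/147) = (4 + 13932 - 33282)*(46/147) = -19346*46/147 = -889916/147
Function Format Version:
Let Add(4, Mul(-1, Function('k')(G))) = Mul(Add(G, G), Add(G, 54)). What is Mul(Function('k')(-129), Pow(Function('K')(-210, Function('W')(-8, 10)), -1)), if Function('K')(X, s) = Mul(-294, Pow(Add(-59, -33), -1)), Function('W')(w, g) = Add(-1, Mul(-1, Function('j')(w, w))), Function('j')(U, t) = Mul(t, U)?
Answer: Rational(-889916, 147) ≈ -6053.9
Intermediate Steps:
Function('k')(G) = Add(4, Mul(-2, G, Add(54, G))) (Function('k')(G) = Add(4, Mul(-1, Mul(Add(G, G), Add(G, 54)))) = Add(4, Mul(-1, Mul(Mul(2, G), Add(54, G)))) = Add(4, Mul(-1, Mul(2, G, Add(54, G)))) = Add(4, Mul(-2, G, Add(54, G))))
Function('j')(U, t) = Mul(U, t)
Function('W')(w, g) = Add(-1, Mul(-1, Pow(w, 2))) (Function('W')(w, g) = Add(-1, Mul(-1, Mul(w, w))) = Add(-1, Mul(-1, Pow(w, 2))))
Function('K')(X, s) = Rational(147, 46) (Function('K')(X, s) = Mul(-294, Pow(-92, -1)) = Mul(-294, Rational(-1, 92)) = Rational(147, 46))
Mul(Function('k')(-129), Pow(Function('K')(-210, Function('W')(-8, 10)), -1)) = Mul(Add(4, Mul(-108, -129), Mul(-2, Pow(-129, 2))), Pow(Rational(147, 46), -1)) = Mul(Add(4, 13932, Mul(-2, 16641)), Rational(46, 147)) = Mul(Add(4, 13932, -33282), Rational(46, 147)) = Mul(-19346, Rational(46, 147)) = Rational(-889916, 147)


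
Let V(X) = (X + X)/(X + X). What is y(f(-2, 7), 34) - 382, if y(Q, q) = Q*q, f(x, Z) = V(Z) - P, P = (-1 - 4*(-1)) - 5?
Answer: -280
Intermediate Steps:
V(X) = 1 (V(X) = (2*X)/((2*X)) = (2*X)*(1/(2*X)) = 1)
P = -2 (P = (-1 + 4) - 5 = 3 - 5 = -2)
f(x, Z) = 3 (f(x, Z) = 1 - 1*(-2) = 1 + 2 = 3)
y(f(-2, 7), 34) - 382 = 3*34 - 382 = 102 - 382 = -280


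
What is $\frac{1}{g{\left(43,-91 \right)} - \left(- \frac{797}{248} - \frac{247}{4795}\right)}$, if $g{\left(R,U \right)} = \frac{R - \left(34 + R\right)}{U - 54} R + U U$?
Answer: $\frac{34485640}{286035898483} \approx 0.00012056$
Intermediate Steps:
$g{\left(R,U \right)} = U^{2} - \frac{34 R}{-54 + U}$ ($g{\left(R,U \right)} = - \frac{34}{-54 + U} R + U^{2} = - \frac{34 R}{-54 + U} + U^{2} = U^{2} - \frac{34 R}{-54 + U}$)
$\frac{1}{g{\left(43,-91 \right)} - \left(- \frac{797}{248} - \frac{247}{4795}\right)} = \frac{1}{\frac{\left(-91\right)^{3} - 54 \left(-91\right)^{2} - 1462}{-54 - 91} - \left(- \frac{797}{248} - \frac{247}{4795}\right)} = \frac{1}{\frac{-753571 - 447174 - 1462}{-145} - - \frac{3882871}{1189160}} = \frac{1}{- \frac{-753571 - 447174 - 1462}{145} + \left(\frac{797}{248} + \frac{247}{4795}\right)} = \frac{1}{\left(- \frac{1}{145}\right) \left(-1202207\right) + \frac{3882871}{1189160}} = \frac{1}{\frac{1202207}{145} + \frac{3882871}{1189160}} = \frac{1}{\frac{286035898483}{34485640}} = \frac{34485640}{286035898483}$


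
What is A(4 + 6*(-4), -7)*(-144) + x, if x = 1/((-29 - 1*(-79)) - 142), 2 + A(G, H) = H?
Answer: 119231/92 ≈ 1296.0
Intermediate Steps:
A(G, H) = -2 + H
x = -1/92 (x = 1/((-29 + 79) - 142) = 1/(50 - 142) = 1/(-92) = -1/92 ≈ -0.010870)
A(4 + 6*(-4), -7)*(-144) + x = (-2 - 7)*(-144) - 1/92 = -9*(-144) - 1/92 = 1296 - 1/92 = 119231/92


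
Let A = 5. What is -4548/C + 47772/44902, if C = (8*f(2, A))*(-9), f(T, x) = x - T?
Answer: 8938877/404118 ≈ 22.119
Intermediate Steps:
C = -216 (C = (8*(5 - 1*2))*(-9) = (8*(5 - 2))*(-9) = (8*3)*(-9) = 24*(-9) = -216)
-4548/C + 47772/44902 = -4548/(-216) + 47772/44902 = -4548*(-1/216) + 47772*(1/44902) = 379/18 + 23886/22451 = 8938877/404118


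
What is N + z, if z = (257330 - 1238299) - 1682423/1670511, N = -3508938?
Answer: -7500440714900/1670511 ≈ -4.4899e+6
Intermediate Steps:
z = -1638721187582/1670511 (z = -980969 - 1682423*1/1670511 = -980969 - 1682423/1670511 = -1638721187582/1670511 ≈ -9.8097e+5)
N + z = -3508938 - 1638721187582/1670511 = -7500440714900/1670511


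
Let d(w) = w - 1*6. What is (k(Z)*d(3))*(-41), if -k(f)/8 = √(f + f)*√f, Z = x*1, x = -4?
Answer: 3936*√2 ≈ 5566.3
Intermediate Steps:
Z = -4 (Z = -4*1 = -4)
d(w) = -6 + w (d(w) = w - 6 = -6 + w)
k(f) = -8*f*√2 (k(f) = -8*√(f + f)*√f = -8*√(2*f)*√f = -8*√2*√f*√f = -8*f*√2)
(k(Z)*d(3))*(-41) = ((-8*(-4)*√2)*(-6 + 3))*(-41) = ((32*√2)*(-3))*(-41) = -96*√2*(-41) = 3936*√2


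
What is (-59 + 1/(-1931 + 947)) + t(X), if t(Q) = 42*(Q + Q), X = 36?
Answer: 2917559/984 ≈ 2965.0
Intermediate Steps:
t(Q) = 84*Q (t(Q) = 42*(2*Q) = 84*Q)
(-59 + 1/(-1931 + 947)) + t(X) = (-59 + 1/(-1931 + 947)) + 84*36 = (-59 + 1/(-984)) + 3024 = (-59 - 1/984) + 3024 = -58057/984 + 3024 = 2917559/984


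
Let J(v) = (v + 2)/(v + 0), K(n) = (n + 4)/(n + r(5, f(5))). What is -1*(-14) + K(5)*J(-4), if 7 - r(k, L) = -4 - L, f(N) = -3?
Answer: 373/26 ≈ 14.346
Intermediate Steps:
r(k, L) = 11 + L (r(k, L) = 7 - (-4 - L) = 7 + (4 + L) = 11 + L)
K(n) = (4 + n)/(8 + n) (K(n) = (n + 4)/(n + (11 - 3)) = (4 + n)/(n + 8) = (4 + n)/(8 + n))
J(v) = (2 + v)/v
-1*(-14) + K(5)*J(-4) = -1*(-14) + ((4 + 5)/(8 + 5))*((2 - 4)/(-4)) = 14 + (9/13)*(-¼*(-2)) = 14 + ((1/13)*9)*(½) = 14 + (9/13)*(½) = 14 + 9/26 = 373/26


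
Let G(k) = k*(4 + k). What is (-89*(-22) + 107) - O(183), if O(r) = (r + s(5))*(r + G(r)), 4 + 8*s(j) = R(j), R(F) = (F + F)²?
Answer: -6706715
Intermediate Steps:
R(F) = 4*F² (R(F) = (2*F)² = 4*F²)
s(j) = -½ + j²/2 (s(j) = -½ + (4*j²)/8 = -½ + j²/2)
O(r) = (12 + r)*(r + r*(4 + r)) (O(r) = (r + (-½ + (½)*5²))*(r + r*(4 + r)) = (r + (-½ + (½)*25))*(r + r*(4 + r)) = (r + (-½ + 25/2))*(r + r*(4 + r)) = (r + 12)*(r + r*(4 + r)) = (12 + r)*(r + r*(4 + r)))
(-89*(-22) + 107) - O(183) = (-89*(-22) + 107) - 183*(60 + 183² + 17*183) = (1958 + 107) - 183*(60 + 33489 + 3111) = 2065 - 183*36660 = 2065 - 1*6708780 = 2065 - 6708780 = -6706715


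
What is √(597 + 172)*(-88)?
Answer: -88*√769 ≈ -2440.3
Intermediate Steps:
√(597 + 172)*(-88) = √769*(-88) = -88*√769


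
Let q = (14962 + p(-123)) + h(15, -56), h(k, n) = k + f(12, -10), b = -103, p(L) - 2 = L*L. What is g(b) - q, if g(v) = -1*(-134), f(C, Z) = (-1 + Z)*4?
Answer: -29930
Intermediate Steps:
f(C, Z) = -4 + 4*Z
p(L) = 2 + L² (p(L) = 2 + L*L = 2 + L²)
g(v) = 134
h(k, n) = -44 + k (h(k, n) = k + (-4 + 4*(-10)) = k + (-4 - 40) = k - 44 = -44 + k)
q = 30064 (q = (14962 + (2 + (-123)²)) + (-44 + 15) = (14962 + (2 + 15129)) - 29 = (14962 + 15131) - 29 = 30093 - 29 = 30064)
g(b) - q = 134 - 1*30064 = 134 - 30064 = -29930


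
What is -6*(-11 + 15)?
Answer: -24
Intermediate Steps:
-6*(-11 + 15) = -6*4 = -24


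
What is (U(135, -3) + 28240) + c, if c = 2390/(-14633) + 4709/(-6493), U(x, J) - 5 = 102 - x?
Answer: 2680396065561/95012069 ≈ 28211.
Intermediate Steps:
U(x, J) = 107 - x (U(x, J) = 5 + (102 - x) = 107 - x)
c = -84425067/95012069 (c = 2390*(-1/14633) + 4709*(-1/6493) = -2390/14633 - 4709/6493 = -84425067/95012069 ≈ -0.88857)
(U(135, -3) + 28240) + c = ((107 - 1*135) + 28240) - 84425067/95012069 = ((107 - 135) + 28240) - 84425067/95012069 = (-28 + 28240) - 84425067/95012069 = 28212 - 84425067/95012069 = 2680396065561/95012069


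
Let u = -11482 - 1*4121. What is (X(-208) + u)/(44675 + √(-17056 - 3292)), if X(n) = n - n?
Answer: -33193525/95041713 + 1486*I*√5087/95041713 ≈ -0.34925 + 0.0011152*I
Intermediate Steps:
X(n) = 0
u = -15603 (u = -11482 - 4121 = -15603)
(X(-208) + u)/(44675 + √(-17056 - 3292)) = (0 - 15603)/(44675 + √(-17056 - 3292)) = -15603/(44675 + √(-20348)) = -15603/(44675 + 2*I*√5087)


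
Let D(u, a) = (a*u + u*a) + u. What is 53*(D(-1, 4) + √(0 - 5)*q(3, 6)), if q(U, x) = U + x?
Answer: -477 + 477*I*√5 ≈ -477.0 + 1066.6*I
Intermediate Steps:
D(u, a) = u + 2*a*u (D(u, a) = (a*u + a*u) + u = 2*a*u + u = u + 2*a*u)
53*(D(-1, 4) + √(0 - 5)*q(3, 6)) = 53*(-(1 + 2*4) + √(0 - 5)*(3 + 6)) = 53*(-(1 + 8) + √(-5)*9) = 53*(-1*9 + (I*√5)*9) = 53*(-9 + 9*I*√5) = -477 + 477*I*√5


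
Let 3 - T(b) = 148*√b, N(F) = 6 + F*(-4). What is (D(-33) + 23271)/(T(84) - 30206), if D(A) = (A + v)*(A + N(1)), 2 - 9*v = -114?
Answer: -6495155150/8193431457 + 63654800*√21/8193431457 ≈ -0.75712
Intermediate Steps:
N(F) = 6 - 4*F
v = 116/9 (v = 2/9 - ⅑*(-114) = 2/9 + 38/3 = 116/9 ≈ 12.889)
D(A) = (2 + A)*(116/9 + A) (D(A) = (A + 116/9)*(A + (6 - 4*1)) = (116/9 + A)*(A + (6 - 4)) = (116/9 + A)*(A + 2) = (116/9 + A)*(2 + A) = (2 + A)*(116/9 + A))
T(b) = 3 - 148*√b
(D(-33) + 23271)/(T(84) - 30206) = ((232/9 + (-33)² + (134/9)*(-33)) + 23271)/((3 - 296*√21) - 30206) = ((232/9 + 1089 - 1474/3) + 23271)/((3 - 296*√21) - 30206) = (5611/9 + 23271)/((3 - 296*√21) - 30206) = 215050/(9*(-30203 - 296*√21))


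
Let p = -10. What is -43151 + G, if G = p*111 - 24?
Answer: -44285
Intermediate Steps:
G = -1134 (G = -10*111 - 24 = -1110 - 24 = -1134)
-43151 + G = -43151 - 1134 = -44285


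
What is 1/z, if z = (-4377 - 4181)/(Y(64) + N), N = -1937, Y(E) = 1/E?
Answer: 123967/547712 ≈ 0.22634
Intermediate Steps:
z = 547712/123967 (z = (-4377 - 4181)/(1/64 - 1937) = -8558/(1/64 - 1937) = -8558/(-123967/64) = -8558*(-64/123967) = 547712/123967 ≈ 4.4182)
1/z = 1/(547712/123967) = 123967/547712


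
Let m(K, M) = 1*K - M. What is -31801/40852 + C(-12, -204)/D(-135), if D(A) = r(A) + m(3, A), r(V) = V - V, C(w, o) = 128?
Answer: 60037/402684 ≈ 0.14909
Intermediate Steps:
r(V) = 0
m(K, M) = K - M
D(A) = 3 - A (D(A) = 0 + (3 - A) = 3 - A)
-31801/40852 + C(-12, -204)/D(-135) = -31801/40852 + 128/(3 - 1*(-135)) = -31801*1/40852 + 128/(3 + 135) = -4543/5836 + 128/138 = -4543/5836 + 128*(1/138) = -4543/5836 + 64/69 = 60037/402684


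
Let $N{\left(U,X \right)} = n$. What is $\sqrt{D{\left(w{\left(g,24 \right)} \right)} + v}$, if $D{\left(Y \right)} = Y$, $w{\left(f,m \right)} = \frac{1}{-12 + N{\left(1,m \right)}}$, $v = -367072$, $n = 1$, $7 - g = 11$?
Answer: $\frac{i \sqrt{44415723}}{11} \approx 605.87 i$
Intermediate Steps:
$g = -4$ ($g = 7 - 11 = -4$)
$N{\left(U,X \right)} = 1$
$w{\left(f,m \right)} = - \frac{1}{11}$ ($w{\left(f,m \right)} = \frac{1}{-12 + 1} = \frac{1}{-11} = - \frac{1}{11}$)
$\sqrt{D{\left(w{\left(g,24 \right)} \right)} + v} = \sqrt{- \frac{1}{11} - 367072} = \sqrt{- \frac{4037793}{11}} = \frac{i \sqrt{44415723}}{11}$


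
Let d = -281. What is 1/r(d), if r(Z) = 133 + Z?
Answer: -1/148 ≈ -0.0067568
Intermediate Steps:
1/r(d) = 1/(133 - 281) = 1/(-148) = -1/148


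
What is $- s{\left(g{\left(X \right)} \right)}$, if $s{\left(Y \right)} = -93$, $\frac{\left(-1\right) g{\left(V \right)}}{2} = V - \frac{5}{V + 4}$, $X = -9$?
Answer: $93$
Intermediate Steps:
$g{\left(V \right)} = - 2 V + \frac{10}{4 + V}$ ($g{\left(V \right)} = - 2 \left(V - \frac{5}{V + 4}\right) = - 2 \left(V - \frac{5}{4 + V}\right) = - 2 V + \frac{10}{4 + V}$)
$- s{\left(g{\left(X \right)} \right)} = \left(-1\right) \left(-93\right) = 93$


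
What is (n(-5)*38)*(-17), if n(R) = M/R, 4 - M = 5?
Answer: -646/5 ≈ -129.20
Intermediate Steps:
M = -1 (M = 4 - 1*5 = 4 - 5 = -1)
n(R) = -1/R
(n(-5)*38)*(-17) = (-1/(-5)*38)*(-17) = (-1*(-⅕)*38)*(-17) = ((⅕)*38)*(-17) = (38/5)*(-17) = -646/5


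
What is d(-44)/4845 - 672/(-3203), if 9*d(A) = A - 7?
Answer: 571357/2738565 ≈ 0.20863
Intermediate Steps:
d(A) = -7/9 + A/9 (d(A) = (A - 7)/9 = (-7 + A)/9 = -7/9 + A/9)
d(-44)/4845 - 672/(-3203) = (-7/9 + (⅑)*(-44))/4845 - 672/(-3203) = (-7/9 - 44/9)*(1/4845) - 672*(-1/3203) = -17/3*1/4845 + 672/3203 = -1/855 + 672/3203 = 571357/2738565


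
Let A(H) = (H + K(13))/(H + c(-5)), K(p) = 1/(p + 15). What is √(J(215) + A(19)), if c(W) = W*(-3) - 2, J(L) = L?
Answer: √2704422/112 ≈ 14.683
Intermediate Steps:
K(p) = 1/(15 + p)
c(W) = -2 - 3*W (c(W) = -3*W - 2 = -2 - 3*W)
A(H) = (1/28 + H)/(13 + H) (A(H) = (H + 1/(15 + 13))/(H + (-2 - 3*(-5))) = (H + 1/28)/(H + (-2 + 15)) = (H + 1/28)/(H + 13) = (1/28 + H)/(13 + H))
√(J(215) + A(19)) = √(215 + (1/28 + 19)/(13 + 19)) = √(215 + (533/28)/32) = √(215 + (1/32)*(533/28)) = √(215 + 533/896) = √(193173/896) = √2704422/112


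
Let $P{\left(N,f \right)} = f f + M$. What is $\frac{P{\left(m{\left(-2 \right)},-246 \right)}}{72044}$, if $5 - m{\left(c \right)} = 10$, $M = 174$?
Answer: $\frac{4335}{5146} \approx 0.8424$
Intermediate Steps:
$m{\left(c \right)} = -5$ ($m{\left(c \right)} = 5 - 10 = -5$)
$P{\left(N,f \right)} = 174 + f^{2}$ ($P{\left(N,f \right)} = f f + 174 = f^{2} + 174 = 174 + f^{2}$)
$\frac{P{\left(m{\left(-2 \right)},-246 \right)}}{72044} = \frac{174 + \left(-246\right)^{2}}{72044} = \left(174 + 60516\right) \frac{1}{72044} = 60690 \cdot \frac{1}{72044} = \frac{4335}{5146}$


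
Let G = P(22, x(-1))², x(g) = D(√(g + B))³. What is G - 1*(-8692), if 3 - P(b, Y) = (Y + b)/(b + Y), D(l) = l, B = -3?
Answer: 8696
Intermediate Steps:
x(g) = (-3 + g)^(3/2) (x(g) = (√(g - 3))³ = (√(-3 + g))³ = (-3 + g)^(3/2))
P(b, Y) = 2 (P(b, Y) = 3 - (Y + b)/(b + Y) = 3 - (Y + b)/(Y + b) = 3 - 1*1 = 3 - 1 = 2)
G = 4 (G = 2² = 4)
G - 1*(-8692) = 4 - 1*(-8692) = 4 + 8692 = 8696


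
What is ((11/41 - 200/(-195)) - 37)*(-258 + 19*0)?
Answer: 4910084/533 ≈ 9212.2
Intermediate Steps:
((11/41 - 200/(-195)) - 37)*(-258 + 19*0) = ((11*(1/41) - 200*(-1/195)) - 37)*(-258 + 0) = ((11/41 + 40/39) - 37)*(-258) = (2069/1599 - 37)*(-258) = -57094/1599*(-258) = 4910084/533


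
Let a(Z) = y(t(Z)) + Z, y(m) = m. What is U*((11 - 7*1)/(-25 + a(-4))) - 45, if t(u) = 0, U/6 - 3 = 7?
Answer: -1545/29 ≈ -53.276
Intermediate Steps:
U = 60 (U = 18 + 6*7 = 18 + 42 = 60)
a(Z) = Z (a(Z) = 0 + Z = Z)
U*((11 - 7*1)/(-25 + a(-4))) - 45 = 60*((11 - 7*1)/(-25 - 4)) - 45 = 60*((11 - 7)/(-29)) - 45 = 60*(4*(-1/29)) - 45 = 60*(-4/29) - 45 = -240/29 - 45 = -1545/29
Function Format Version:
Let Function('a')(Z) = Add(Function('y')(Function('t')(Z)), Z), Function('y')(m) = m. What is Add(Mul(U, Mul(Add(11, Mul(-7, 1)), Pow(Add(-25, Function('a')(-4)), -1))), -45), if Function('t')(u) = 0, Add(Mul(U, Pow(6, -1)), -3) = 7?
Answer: Rational(-1545, 29) ≈ -53.276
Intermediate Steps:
U = 60 (U = Add(18, Mul(6, 7)) = Add(18, 42) = 60)
Function('a')(Z) = Z (Function('a')(Z) = Add(0, Z) = Z)
Add(Mul(U, Mul(Add(11, Mul(-7, 1)), Pow(Add(-25, Function('a')(-4)), -1))), -45) = Add(Mul(60, Mul(Add(11, Mul(-7, 1)), Pow(Add(-25, -4), -1))), -45) = Add(Mul(60, Mul(Add(11, -7), Pow(-29, -1))), -45) = Add(Mul(60, Mul(4, Rational(-1, 29))), -45) = Add(Mul(60, Rational(-4, 29)), -45) = Add(Rational(-240, 29), -45) = Rational(-1545, 29)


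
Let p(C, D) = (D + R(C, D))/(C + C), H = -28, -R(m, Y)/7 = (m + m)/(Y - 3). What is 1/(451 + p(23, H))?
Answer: 713/321290 ≈ 0.0022192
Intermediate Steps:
R(m, Y) = -14*m/(-3 + Y) (R(m, Y) = -7*(m + m)/(Y - 3) = -7*2*m/(-3 + Y) = -14*m/(-3 + Y))
p(C, D) = (D - 14*C/(-3 + D))/(2*C) (p(C, D) = (D - 14*C/(-3 + D))/(C + C) = (D - 14*C/(-3 + D))/((2*C)) = (D - 14*C/(-3 + D))*(1/(2*C)) = (D - 14*C/(-3 + D))/(2*C))
1/(451 + p(23, H)) = 1/(451 + (1/2)*(-14*23 - 28*(-3 - 28))/(23*(-3 - 28))) = 1/(451 + (1/2)*(1/23)*(-322 - 28*(-31))/(-31)) = 1/(451 + (1/2)*(1/23)*(-1/31)*(-322 + 868)) = 1/(451 + (1/2)*(1/23)*(-1/31)*546) = 1/(451 - 273/713) = 1/(321290/713) = 713/321290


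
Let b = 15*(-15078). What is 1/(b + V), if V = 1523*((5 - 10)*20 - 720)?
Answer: -1/1475030 ≈ -6.7795e-7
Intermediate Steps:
V = -1248860 (V = 1523*(-5*20 - 720) = 1523*(-100 - 720) = 1523*(-820) = -1248860)
b = -226170
1/(b + V) = 1/(-226170 - 1248860) = 1/(-1475030) = -1/1475030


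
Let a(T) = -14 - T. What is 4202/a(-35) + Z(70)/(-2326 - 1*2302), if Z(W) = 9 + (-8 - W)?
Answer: 19448305/97188 ≈ 200.11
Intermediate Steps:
Z(W) = 1 - W
4202/a(-35) + Z(70)/(-2326 - 1*2302) = 4202/(-14 - 1*(-35)) + (1 - 1*70)/(-2326 - 1*2302) = 4202/(-14 + 35) + (1 - 70)/(-2326 - 2302) = 4202/21 - 69/(-4628) = 4202*(1/21) - 69*(-1/4628) = 4202/21 + 69/4628 = 19448305/97188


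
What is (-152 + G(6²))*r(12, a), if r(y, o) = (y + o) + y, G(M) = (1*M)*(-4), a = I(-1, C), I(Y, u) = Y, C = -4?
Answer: -6808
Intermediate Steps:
a = -1
G(M) = -4*M (G(M) = M*(-4) = -4*M)
r(y, o) = o + 2*y (r(y, o) = (o + y) + y = o + 2*y)
(-152 + G(6²))*r(12, a) = (-152 - 4*6²)*(-1 + 2*12) = (-152 - 4*36)*(-1 + 24) = (-152 - 144)*23 = -296*23 = -6808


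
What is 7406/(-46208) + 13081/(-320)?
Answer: -1185189/28880 ≈ -41.038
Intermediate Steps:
7406/(-46208) + 13081/(-320) = 7406*(-1/46208) + 13081*(-1/320) = -3703/23104 - 13081/320 = -1185189/28880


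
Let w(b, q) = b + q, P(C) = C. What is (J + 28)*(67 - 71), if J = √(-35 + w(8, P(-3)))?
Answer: -112 - 4*I*√30 ≈ -112.0 - 21.909*I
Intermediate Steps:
J = I*√30 (J = √(-35 + (8 - 3)) = √(-35 + 5) = √(-30) = I*√30 ≈ 5.4772*I)
(J + 28)*(67 - 71) = (I*√30 + 28)*(67 - 71) = (28 + I*√30)*(-4) = -112 - 4*I*√30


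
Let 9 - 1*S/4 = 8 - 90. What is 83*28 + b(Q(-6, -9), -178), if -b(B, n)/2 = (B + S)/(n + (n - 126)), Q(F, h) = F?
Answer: 560442/241 ≈ 2325.5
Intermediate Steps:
S = 364 (S = 36 - 4*(8 - 90) = 36 - 4*(-82) = 36 + 328 = 364)
b(B, n) = -2*(364 + B)/(-126 + 2*n) (b(B, n) = -2*(B + 364)/(n + (n - 126)) = -2*(364 + B)/(n + (-126 + n)) = -2*(364 + B)/(-126 + 2*n))
83*28 + b(Q(-6, -9), -178) = 83*28 + (-364 - 1*(-6))/(-63 - 178) = 2324 + (-364 + 6)/(-241) = 2324 - 1/241*(-358) = 2324 + 358/241 = 560442/241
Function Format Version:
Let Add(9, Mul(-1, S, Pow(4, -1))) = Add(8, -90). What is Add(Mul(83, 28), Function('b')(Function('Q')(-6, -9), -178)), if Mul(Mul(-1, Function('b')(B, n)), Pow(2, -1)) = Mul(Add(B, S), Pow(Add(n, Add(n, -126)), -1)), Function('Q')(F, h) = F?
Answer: Rational(560442, 241) ≈ 2325.5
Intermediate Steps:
S = 364 (S = Add(36, Mul(-4, Add(8, -90))) = Add(36, Mul(-4, -82)) = Add(36, 328) = 364)
Function('b')(B, n) = Mul(-2, Pow(Add(-126, Mul(2, n)), -1), Add(364, B)) (Function('b')(B, n) = Mul(-2, Mul(Add(B, 364), Pow(Add(n, Add(n, -126)), -1))) = Mul(-2, Mul(Add(364, B), Pow(Add(n, Add(-126, n)), -1))) = Mul(-2, Mul(Add(364, B), Pow(Add(-126, Mul(2, n)), -1))) = Mul(-2, Mul(Pow(Add(-126, Mul(2, n)), -1), Add(364, B))) = Mul(-2, Pow(Add(-126, Mul(2, n)), -1), Add(364, B)))
Add(Mul(83, 28), Function('b')(Function('Q')(-6, -9), -178)) = Add(Mul(83, 28), Mul(Pow(Add(-63, -178), -1), Add(-364, Mul(-1, -6)))) = Add(2324, Mul(Pow(-241, -1), Add(-364, 6))) = Add(2324, Mul(Rational(-1, 241), -358)) = Add(2324, Rational(358, 241)) = Rational(560442, 241)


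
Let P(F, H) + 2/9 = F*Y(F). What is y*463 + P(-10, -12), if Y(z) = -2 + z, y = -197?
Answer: -819821/9 ≈ -91091.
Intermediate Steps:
P(F, H) = -2/9 + F*(-2 + F)
y*463 + P(-10, -12) = -197*463 + (-2/9 - 10*(-2 - 10)) = -91211 + (-2/9 - 10*(-12)) = -91211 + (-2/9 + 120) = -91211 + 1078/9 = -819821/9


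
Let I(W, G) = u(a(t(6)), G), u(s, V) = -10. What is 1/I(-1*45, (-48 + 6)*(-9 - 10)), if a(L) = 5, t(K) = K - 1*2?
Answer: -⅒ ≈ -0.10000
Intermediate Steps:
t(K) = -2 + K (t(K) = K - 2 = -2 + K)
I(W, G) = -10
1/I(-1*45, (-48 + 6)*(-9 - 10)) = 1/(-10) = -⅒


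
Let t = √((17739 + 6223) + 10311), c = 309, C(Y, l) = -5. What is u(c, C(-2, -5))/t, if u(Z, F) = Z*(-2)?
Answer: -618*√34273/34273 ≈ -3.3382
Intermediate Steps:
t = √34273 (t = √(23962 + 10311) = √34273 ≈ 185.13)
u(Z, F) = -2*Z
u(c, C(-2, -5))/t = (-2*309)/(√34273) = -618*√34273/34273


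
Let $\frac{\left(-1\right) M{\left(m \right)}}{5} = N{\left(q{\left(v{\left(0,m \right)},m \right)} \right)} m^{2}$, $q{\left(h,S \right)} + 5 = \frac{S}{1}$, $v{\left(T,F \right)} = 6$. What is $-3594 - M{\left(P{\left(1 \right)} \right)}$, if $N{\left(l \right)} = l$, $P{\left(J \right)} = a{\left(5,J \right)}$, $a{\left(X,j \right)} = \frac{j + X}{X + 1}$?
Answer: $-3614$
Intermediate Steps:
$a{\left(X,j \right)} = \frac{X + j}{1 + X}$
$P{\left(J \right)} = \frac{5}{6} + \frac{J}{6}$ ($P{\left(J \right)} = \frac{5 + J}{1 + 5} = \frac{5 + J}{6} = \frac{5}{6} + \frac{J}{6}$)
$q{\left(h,S \right)} = -5 + S$ ($q{\left(h,S \right)} = -5 + \frac{S}{1} = -5 + S 1 = -5 + S$)
$M{\left(m \right)} = - 5 m^{2} \left(-5 + m\right)$ ($M{\left(m \right)} = - 5 \left(-5 + m\right) m^{2} = - 5 m^{2} \left(-5 + m\right)$)
$-3594 - M{\left(P{\left(1 \right)} \right)} = -3594 - 5 \left(\frac{5}{6} + \frac{1}{6} \cdot 1\right)^{2} \left(5 - \left(\frac{5}{6} + \frac{1}{6} \cdot 1\right)\right) = -3594 - 5 \left(\frac{5}{6} + \frac{1}{6}\right)^{2} \left(5 - \left(\frac{5}{6} + \frac{1}{6}\right)\right) = -3594 - 5 \cdot 1^{2} \left(5 - 1\right) = -3594 - 5 \cdot 1 \left(5 - 1\right) = -3594 - 5 \cdot 1 \cdot 4 = -3594 - 20 = -3614$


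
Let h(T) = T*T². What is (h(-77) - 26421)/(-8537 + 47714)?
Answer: -482954/39177 ≈ -12.327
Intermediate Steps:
h(T) = T³
(h(-77) - 26421)/(-8537 + 47714) = ((-77)³ - 26421)/(-8537 + 47714) = (-456533 - 26421)/39177 = -482954*1/39177 = -482954/39177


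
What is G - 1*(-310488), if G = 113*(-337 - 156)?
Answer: 254779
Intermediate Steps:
G = -55709 (G = 113*(-493) = -55709)
G - 1*(-310488) = -55709 - 1*(-310488) = -55709 + 310488 = 254779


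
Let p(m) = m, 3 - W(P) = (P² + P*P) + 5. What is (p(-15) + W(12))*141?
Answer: -43005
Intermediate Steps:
W(P) = -2 - 2*P² (W(P) = 3 - ((P² + P*P) + 5) = 3 - ((P² + P²) + 5) = 3 - (2*P² + 5) = 3 - (5 + 2*P²) = 3 + (-5 - 2*P²) = -2 - 2*P²)
(p(-15) + W(12))*141 = (-15 + (-2 - 2*12²))*141 = (-15 + (-2 - 2*144))*141 = (-15 + (-2 - 288))*141 = (-15 - 290)*141 = -305*141 = -43005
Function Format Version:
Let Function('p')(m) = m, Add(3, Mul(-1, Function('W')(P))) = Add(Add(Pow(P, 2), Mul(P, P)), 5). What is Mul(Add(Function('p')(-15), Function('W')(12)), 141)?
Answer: -43005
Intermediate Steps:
Function('W')(P) = Add(-2, Mul(-2, Pow(P, 2))) (Function('W')(P) = Add(3, Mul(-1, Add(Add(Pow(P, 2), Mul(P, P)), 5))) = Add(3, Mul(-1, Add(Add(Pow(P, 2), Pow(P, 2)), 5))) = Add(3, Mul(-1, Add(Mul(2, Pow(P, 2)), 5))) = Add(3, Mul(-1, Add(5, Mul(2, Pow(P, 2))))) = Add(3, Add(-5, Mul(-2, Pow(P, 2)))) = Add(-2, Mul(-2, Pow(P, 2))))
Mul(Add(Function('p')(-15), Function('W')(12)), 141) = Mul(Add(-15, Add(-2, Mul(-2, Pow(12, 2)))), 141) = Mul(Add(-15, Add(-2, Mul(-2, 144))), 141) = Mul(Add(-15, Add(-2, -288)), 141) = Mul(Add(-15, -290), 141) = Mul(-305, 141) = -43005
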